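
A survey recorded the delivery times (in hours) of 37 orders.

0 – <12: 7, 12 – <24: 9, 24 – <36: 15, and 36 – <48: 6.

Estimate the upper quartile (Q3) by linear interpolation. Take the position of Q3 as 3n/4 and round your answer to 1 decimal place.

33.4

Cumulative frequencies: 7, 16, 31, 37
n = 37; position = 3n/4 = 27.75.
This falls in the class 24 – <36: L = 24, F = 16, f = 15, h = 12.
Upper quartile ≈ 24 + ((27.75 − 16) / 15) × 12 = 33.4000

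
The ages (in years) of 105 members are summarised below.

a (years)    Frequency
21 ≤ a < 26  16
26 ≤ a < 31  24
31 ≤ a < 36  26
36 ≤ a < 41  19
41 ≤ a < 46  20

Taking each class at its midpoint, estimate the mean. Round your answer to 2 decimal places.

Midpoints: 23.5, 28.5, 33.5, 38.5, 43.5
Σfm = 16×23.5 + 24×28.5 + 26×33.5 + 19×38.5 + 20×43.5 = 3532.5
n = Σf = 105
Mean = 3532.5 / 105 = 33.6429

33.64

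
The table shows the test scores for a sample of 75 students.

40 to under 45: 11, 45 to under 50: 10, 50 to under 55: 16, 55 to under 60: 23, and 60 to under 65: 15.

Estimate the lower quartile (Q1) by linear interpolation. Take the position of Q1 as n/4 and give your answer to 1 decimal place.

Cumulative frequencies: 11, 21, 37, 60, 75
n = 75; position = n/4 = 18.75.
This falls in the class 45 to under 50: L = 45, F = 11, f = 10, h = 5.
Lower quartile ≈ 45 + ((18.75 − 11) / 10) × 5 = 48.8750

48.9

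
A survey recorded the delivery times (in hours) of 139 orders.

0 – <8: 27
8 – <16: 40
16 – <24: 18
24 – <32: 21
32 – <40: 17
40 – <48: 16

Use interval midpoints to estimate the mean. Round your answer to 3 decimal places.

Midpoints: 4, 12, 20, 28, 36, 44
Σfm = 27×4 + 40×12 + 18×20 + 21×28 + 17×36 + 16×44 = 2852
n = Σf = 139
Mean = 2852 / 139 = 20.5180

20.518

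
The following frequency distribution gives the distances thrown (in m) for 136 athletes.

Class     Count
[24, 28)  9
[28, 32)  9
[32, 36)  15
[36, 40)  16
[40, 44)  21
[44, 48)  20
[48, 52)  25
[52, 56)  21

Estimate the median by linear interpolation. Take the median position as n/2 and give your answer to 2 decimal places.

43.62

Cumulative frequencies: 9, 18, 33, 49, 70, 90, 115, 136
n = 136; position = n/2 = 68.
This falls in the class [40, 44): L = 40, F = 49, f = 21, h = 4.
Median ≈ 40 + ((68 − 49) / 21) × 4 = 43.6190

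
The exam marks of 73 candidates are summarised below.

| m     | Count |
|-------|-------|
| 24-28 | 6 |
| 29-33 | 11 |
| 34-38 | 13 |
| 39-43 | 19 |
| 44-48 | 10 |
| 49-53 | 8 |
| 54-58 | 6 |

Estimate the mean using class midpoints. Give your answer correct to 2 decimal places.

Midpoints: 26, 31, 36, 41, 46, 51, 56
Σfm = 6×26 + 11×31 + 13×36 + 19×41 + 10×46 + 8×51 + 6×56 = 2948
n = Σf = 73
Mean = 2948 / 73 = 40.3836

40.38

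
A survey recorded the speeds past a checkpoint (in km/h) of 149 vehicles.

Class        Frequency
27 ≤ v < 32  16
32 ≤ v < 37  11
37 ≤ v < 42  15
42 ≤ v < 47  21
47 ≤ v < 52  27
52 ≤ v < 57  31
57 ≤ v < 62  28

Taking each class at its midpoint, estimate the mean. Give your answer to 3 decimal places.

Midpoints: 29.5, 34.5, 39.5, 44.5, 49.5, 54.5, 59.5
Σfm = 16×29.5 + 11×34.5 + 15×39.5 + 21×44.5 + 27×49.5 + 31×54.5 + 28×59.5 = 7070.5
n = Σf = 149
Mean = 7070.5 / 149 = 47.4530

47.453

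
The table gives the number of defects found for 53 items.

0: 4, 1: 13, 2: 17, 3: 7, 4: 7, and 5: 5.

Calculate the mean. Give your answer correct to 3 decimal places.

2.283

Values: 0, 1, 2, 3, 4, 5
Σfx = 4×0 + 13×1 + 17×2 + 7×3 + 7×4 + 5×5 = 121
n = Σf = 53
Mean = 121 / 53 = 2.2830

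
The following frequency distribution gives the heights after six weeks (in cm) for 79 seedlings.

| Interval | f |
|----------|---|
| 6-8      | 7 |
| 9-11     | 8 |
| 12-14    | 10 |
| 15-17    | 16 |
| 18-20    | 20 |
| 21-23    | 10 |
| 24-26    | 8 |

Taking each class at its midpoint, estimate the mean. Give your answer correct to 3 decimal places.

Midpoints: 7, 10, 13, 16, 19, 22, 25
Σfm = 7×7 + 8×10 + 10×13 + 16×16 + 20×19 + 10×22 + 8×25 = 1315
n = Σf = 79
Mean = 1315 / 79 = 16.6456

16.646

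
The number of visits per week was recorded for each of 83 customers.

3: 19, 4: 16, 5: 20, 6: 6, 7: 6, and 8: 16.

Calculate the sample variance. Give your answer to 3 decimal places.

Values: 3, 4, 5, 6, 7, 8
n = 83, Σfx = 427, mean = 5.1446
Σfx² = 2461
Σf(x − x̄)² = Σfx² − (Σfx)²/n = 2461 − 427²/83 = 264.2651
Sample variance = 264.2651 / 82 = 3.2227

3.223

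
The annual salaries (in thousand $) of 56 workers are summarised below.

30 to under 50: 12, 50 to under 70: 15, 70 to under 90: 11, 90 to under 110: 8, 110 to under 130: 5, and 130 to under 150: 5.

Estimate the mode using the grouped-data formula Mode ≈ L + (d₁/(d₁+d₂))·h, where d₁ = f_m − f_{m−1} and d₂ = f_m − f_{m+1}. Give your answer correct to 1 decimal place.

Modal class: 50 to under 70 (highest frequency 15).
d₁ = 15 − 12 = 3, d₂ = 15 − 11 = 4
Mode ≈ 50 + (3/(3+4)) × 20 = 50 + 8.5714 = 58.5714

58.6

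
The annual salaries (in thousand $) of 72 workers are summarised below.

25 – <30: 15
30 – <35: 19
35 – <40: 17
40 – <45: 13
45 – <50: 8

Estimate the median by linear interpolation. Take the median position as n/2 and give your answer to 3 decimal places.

35.588

Cumulative frequencies: 15, 34, 51, 64, 72
n = 72; position = n/2 = 36.
This falls in the class 35 – <40: L = 35, F = 34, f = 17, h = 5.
Median ≈ 35 + ((36 − 34) / 17) × 5 = 35.5882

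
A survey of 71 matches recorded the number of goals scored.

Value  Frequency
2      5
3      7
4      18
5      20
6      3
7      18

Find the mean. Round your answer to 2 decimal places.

Values: 2, 3, 4, 5, 6, 7
Σfx = 5×2 + 7×3 + 18×4 + 20×5 + 3×6 + 18×7 = 347
n = Σf = 71
Mean = 347 / 71 = 4.8873

4.89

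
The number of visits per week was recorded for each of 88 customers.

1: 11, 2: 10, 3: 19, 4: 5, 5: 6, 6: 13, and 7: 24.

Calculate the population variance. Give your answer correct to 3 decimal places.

4.777

Values: 1, 2, 3, 4, 5, 6, 7
n = 88, Σfx = 384, mean = 4.3636
Σfx² = 2096
Σf(x − x̄)² = Σfx² − (Σfx)²/n = 2096 − 384²/88 = 420.3636
Population variance = 420.3636 / 88 = 4.7769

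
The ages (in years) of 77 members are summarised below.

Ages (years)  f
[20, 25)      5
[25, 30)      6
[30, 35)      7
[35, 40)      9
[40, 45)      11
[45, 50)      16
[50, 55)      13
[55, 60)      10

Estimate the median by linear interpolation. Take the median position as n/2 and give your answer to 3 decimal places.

Cumulative frequencies: 5, 11, 18, 27, 38, 54, 67, 77
n = 77; position = n/2 = 38.5.
This falls in the class [45, 50): L = 45, F = 38, f = 16, h = 5.
Median ≈ 45 + ((38.5 − 38) / 16) × 5 = 45.1562

45.156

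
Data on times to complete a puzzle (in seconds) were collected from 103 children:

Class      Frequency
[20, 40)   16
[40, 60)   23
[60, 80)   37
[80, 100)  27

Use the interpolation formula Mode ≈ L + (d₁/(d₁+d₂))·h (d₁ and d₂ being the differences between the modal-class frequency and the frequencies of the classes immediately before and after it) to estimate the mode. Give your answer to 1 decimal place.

Modal class: [60, 80) (highest frequency 37).
d₁ = 37 − 23 = 14, d₂ = 37 − 27 = 10
Mode ≈ 60 + (14/(14+10)) × 20 = 60 + 11.6667 = 71.6667

71.7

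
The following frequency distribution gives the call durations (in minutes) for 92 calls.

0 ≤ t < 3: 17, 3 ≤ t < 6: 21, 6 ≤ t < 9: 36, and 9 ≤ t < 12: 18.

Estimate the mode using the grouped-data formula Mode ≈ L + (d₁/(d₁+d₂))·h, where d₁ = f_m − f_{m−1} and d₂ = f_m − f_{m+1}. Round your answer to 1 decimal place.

Modal class: 6 ≤ t < 9 (highest frequency 36).
d₁ = 36 − 21 = 15, d₂ = 36 − 18 = 18
Mode ≈ 6 + (15/(15+18)) × 3 = 6 + 1.3636 = 7.3636

7.4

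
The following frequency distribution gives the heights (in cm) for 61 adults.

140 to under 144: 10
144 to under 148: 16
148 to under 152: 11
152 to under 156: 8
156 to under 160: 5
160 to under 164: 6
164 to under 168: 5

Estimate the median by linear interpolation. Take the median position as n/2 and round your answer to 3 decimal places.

Cumulative frequencies: 10, 26, 37, 45, 50, 56, 61
n = 61; position = n/2 = 30.5.
This falls in the class 148 to under 152: L = 148, F = 26, f = 11, h = 4.
Median ≈ 148 + ((30.5 − 26) / 11) × 4 = 149.6364

149.636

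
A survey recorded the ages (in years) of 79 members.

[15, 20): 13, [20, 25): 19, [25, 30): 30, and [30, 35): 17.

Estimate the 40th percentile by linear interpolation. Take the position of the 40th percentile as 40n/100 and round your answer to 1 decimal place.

24.9

Cumulative frequencies: 13, 32, 62, 79
n = 79; position = 40n/100 = 31.6.
This falls in the class [20, 25): L = 20, F = 13, f = 19, h = 5.
40th percentile ≈ 20 + ((31.6 − 13) / 19) × 5 = 24.8947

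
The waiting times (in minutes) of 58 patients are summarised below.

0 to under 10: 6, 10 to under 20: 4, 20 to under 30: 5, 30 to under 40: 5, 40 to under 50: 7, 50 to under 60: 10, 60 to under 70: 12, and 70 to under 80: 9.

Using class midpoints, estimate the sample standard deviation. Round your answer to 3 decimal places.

22.722

Midpoints: 5, 15, 25, 35, 45, 55, 65, 75
n = 58, Σfm = 2710, mean = 46.7241
Σfm² = 156050
Σf(m − x̄)² = Σfm² − (Σfm)²/n = 156050 − 2710²/58 = 29427.5862
Sample variance = 29427.5862 / 57 = 516.2734
Standard deviation = √516.2734 = 22.7217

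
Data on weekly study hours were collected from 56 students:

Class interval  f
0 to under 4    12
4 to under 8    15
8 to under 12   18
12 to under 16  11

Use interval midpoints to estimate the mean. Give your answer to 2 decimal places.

Midpoints: 2, 6, 10, 14
Σfm = 12×2 + 15×6 + 18×10 + 11×14 = 448
n = Σf = 56
Mean = 448 / 56 = 8.0000

8.00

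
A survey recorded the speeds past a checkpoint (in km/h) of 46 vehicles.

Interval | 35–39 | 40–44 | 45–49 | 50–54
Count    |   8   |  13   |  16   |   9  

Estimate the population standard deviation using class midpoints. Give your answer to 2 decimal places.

Midpoints: 37, 42, 47, 52
n = 46, Σfm = 2062, mean = 44.8261
Σfm² = 93564
Σf(m − x̄)² = Σfm² − (Σfm)²/n = 93564 − 2062²/46 = 1132.6087
Population variance = 1132.6087 / 46 = 24.6219
Standard deviation = √24.6219 = 4.9620

4.96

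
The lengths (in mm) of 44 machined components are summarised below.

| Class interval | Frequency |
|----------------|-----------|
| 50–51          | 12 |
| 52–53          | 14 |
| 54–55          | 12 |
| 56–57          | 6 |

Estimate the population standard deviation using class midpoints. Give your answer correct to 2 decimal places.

Midpoints: 50.5, 52.5, 54.5, 56.5
n = 44, Σfm = 2334, mean = 53.0455
Σfm² = 123987
Σf(m − x̄)² = Σfm² − (Σfm)²/n = 123987 − 2334²/44 = 178.9091
Population variance = 178.9091 / 44 = 4.0661
Standard deviation = √4.0661 = 2.0165

2.02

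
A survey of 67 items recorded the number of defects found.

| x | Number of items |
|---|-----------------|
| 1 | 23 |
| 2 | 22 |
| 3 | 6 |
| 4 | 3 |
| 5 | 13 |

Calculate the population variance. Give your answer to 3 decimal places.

2.184

Values: 1, 2, 3, 4, 5
n = 67, Σfx = 162, mean = 2.4179
Σfx² = 538
Σf(x − x̄)² = Σfx² − (Σfx)²/n = 538 − 162²/67 = 146.2985
Population variance = 146.2985 / 67 = 2.1836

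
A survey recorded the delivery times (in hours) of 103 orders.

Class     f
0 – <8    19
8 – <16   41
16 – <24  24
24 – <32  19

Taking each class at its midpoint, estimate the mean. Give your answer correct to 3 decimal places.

15.340

Midpoints: 4, 12, 20, 28
Σfm = 19×4 + 41×12 + 24×20 + 19×28 = 1580
n = Σf = 103
Mean = 1580 / 103 = 15.3398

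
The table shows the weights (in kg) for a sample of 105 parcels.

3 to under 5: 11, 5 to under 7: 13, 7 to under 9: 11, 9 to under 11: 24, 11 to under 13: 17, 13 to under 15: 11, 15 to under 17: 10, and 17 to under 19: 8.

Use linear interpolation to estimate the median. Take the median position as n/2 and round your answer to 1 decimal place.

Cumulative frequencies: 11, 24, 35, 59, 76, 87, 97, 105
n = 105; position = n/2 = 52.5.
This falls in the class 9 to under 11: L = 9, F = 35, f = 24, h = 2.
Median ≈ 9 + ((52.5 − 35) / 24) × 2 = 10.4583

10.5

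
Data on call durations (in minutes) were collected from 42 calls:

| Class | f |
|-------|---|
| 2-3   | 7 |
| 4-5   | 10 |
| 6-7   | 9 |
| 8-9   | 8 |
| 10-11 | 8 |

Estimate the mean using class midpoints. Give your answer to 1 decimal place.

Midpoints: 2.5, 4.5, 6.5, 8.5, 10.5
Σfm = 7×2.5 + 10×4.5 + 9×6.5 + 8×8.5 + 8×10.5 = 273
n = Σf = 42
Mean = 273 / 42 = 6.5000

6.5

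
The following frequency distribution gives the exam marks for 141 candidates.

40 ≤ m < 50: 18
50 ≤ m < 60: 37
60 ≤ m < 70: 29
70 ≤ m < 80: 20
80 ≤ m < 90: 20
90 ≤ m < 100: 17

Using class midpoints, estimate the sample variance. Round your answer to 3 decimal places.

Midpoints: 45, 55, 65, 75, 85, 95
n = 141, Σfm = 9545, mean = 67.6950
Σfm² = 681325
Σf(m − x̄)² = Σfm² − (Σfm)²/n = 681325 − 9545²/141 = 35175.8865
Sample variance = 35175.8865 / 140 = 251.2563

251.256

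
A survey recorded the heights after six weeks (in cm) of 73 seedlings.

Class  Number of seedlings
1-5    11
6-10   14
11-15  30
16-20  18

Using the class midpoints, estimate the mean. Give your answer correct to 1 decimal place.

11.8

Midpoints: 3, 8, 13, 18
Σfm = 11×3 + 14×8 + 30×13 + 18×18 = 859
n = Σf = 73
Mean = 859 / 73 = 11.7671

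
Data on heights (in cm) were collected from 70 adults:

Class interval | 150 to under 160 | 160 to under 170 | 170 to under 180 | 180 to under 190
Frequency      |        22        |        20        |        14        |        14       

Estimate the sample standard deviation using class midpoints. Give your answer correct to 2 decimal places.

11.18

Midpoints: 155, 165, 175, 185
n = 70, Σfm = 11750, mean = 167.8571
Σfm² = 1980950
Σf(m − x̄)² = Σfm² − (Σfm)²/n = 1980950 − 11750²/70 = 8628.5714
Sample variance = 8628.5714 / 69 = 125.0518
Standard deviation = √125.0518 = 11.1827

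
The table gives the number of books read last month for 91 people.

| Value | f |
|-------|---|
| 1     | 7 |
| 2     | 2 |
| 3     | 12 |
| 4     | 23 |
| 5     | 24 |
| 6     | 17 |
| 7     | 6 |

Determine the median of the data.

5

Cumulative frequencies: 7, 9, 21, 44, 68, 85, 91
n = 91, so the median is the value in position (n+1)/2 = 46.
Position 46 falls at value 5.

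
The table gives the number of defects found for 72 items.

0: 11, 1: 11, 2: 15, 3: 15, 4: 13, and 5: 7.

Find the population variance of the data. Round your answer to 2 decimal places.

2.41

Values: 0, 1, 2, 3, 4, 5
n = 72, Σfx = 173, mean = 2.4028
Σfx² = 589
Σf(x − x̄)² = Σfx² − (Σfx)²/n = 589 − 173²/72 = 173.3194
Population variance = 173.3194 / 72 = 2.4072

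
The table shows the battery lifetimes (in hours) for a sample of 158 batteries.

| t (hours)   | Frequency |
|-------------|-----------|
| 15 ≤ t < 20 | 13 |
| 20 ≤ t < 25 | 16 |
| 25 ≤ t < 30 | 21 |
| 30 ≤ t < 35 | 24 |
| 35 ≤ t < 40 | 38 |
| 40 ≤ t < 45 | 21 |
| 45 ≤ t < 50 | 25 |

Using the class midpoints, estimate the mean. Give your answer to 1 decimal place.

34.5

Midpoints: 17.5, 22.5, 27.5, 32.5, 37.5, 42.5, 47.5
Σfm = 13×17.5 + 16×22.5 + 21×27.5 + 24×32.5 + 38×37.5 + 21×42.5 + 25×47.5 = 5450
n = Σf = 158
Mean = 5450 / 158 = 34.4937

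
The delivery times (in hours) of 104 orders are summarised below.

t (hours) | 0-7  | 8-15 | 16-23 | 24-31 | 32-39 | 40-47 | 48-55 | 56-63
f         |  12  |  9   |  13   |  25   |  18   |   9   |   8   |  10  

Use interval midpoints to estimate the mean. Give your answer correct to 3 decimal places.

30.038

Midpoints: 3.5, 11.5, 19.5, 27.5, 35.5, 43.5, 51.5, 59.5
Σfm = 12×3.5 + 9×11.5 + 13×19.5 + 25×27.5 + 18×35.5 + 9×43.5 + 8×51.5 + 10×59.5 = 3124
n = Σf = 104
Mean = 3124 / 104 = 30.0385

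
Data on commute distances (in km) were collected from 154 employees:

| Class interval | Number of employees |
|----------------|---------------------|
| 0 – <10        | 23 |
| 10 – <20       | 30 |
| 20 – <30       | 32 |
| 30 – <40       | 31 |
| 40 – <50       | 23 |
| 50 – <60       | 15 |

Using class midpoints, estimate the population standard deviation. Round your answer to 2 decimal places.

Midpoints: 5, 15, 25, 35, 45, 55
n = 154, Σfm = 4310, mean = 27.9870
Σfm² = 157250
Σf(m − x̄)² = Σfm² − (Σfm)²/n = 157250 − 4310²/154 = 36625.9740
Population variance = 36625.9740 / 154 = 237.8310
Standard deviation = √237.8310 = 15.4218

15.42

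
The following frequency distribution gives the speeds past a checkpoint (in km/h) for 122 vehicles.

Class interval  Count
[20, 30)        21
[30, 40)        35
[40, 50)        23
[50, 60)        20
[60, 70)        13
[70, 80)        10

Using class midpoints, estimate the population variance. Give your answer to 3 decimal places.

230.321

Midpoints: 25, 35, 45, 55, 65, 75
n = 122, Σfm = 5480, mean = 44.9180
Σfm² = 274250
Σf(m − x̄)² = Σfm² − (Σfm)²/n = 274250 − 5480²/122 = 28099.1803
Population variance = 28099.1803 / 122 = 230.3212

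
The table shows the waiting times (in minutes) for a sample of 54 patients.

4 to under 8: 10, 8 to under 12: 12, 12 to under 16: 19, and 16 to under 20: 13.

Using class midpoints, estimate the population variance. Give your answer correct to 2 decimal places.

17.28

Midpoints: 6, 10, 14, 18
n = 54, Σfm = 680, mean = 12.5926
Σfm² = 9496
Σf(m − x̄)² = Σfm² − (Σfm)²/n = 9496 − 680²/54 = 933.0370
Population variance = 933.0370 / 54 = 17.2785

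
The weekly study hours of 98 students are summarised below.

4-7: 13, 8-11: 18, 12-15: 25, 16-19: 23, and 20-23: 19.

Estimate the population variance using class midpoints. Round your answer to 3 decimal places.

Midpoints: 5.5, 9.5, 13.5, 17.5, 21.5
n = 98, Σfm = 1391, mean = 14.1939
Σfm² = 22400.5
Σf(m − x̄)² = Σfm² − (Σfm)²/n = 22400.5 − 1391²/98 = 2656.8163
Population variance = 2656.8163 / 98 = 27.1104

27.110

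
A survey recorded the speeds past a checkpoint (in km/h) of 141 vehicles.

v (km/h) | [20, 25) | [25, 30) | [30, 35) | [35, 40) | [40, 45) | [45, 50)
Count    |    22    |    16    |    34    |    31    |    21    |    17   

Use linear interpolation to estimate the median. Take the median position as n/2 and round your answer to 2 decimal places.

34.78

Cumulative frequencies: 22, 38, 72, 103, 124, 141
n = 141; position = n/2 = 70.5.
This falls in the class [30, 35): L = 30, F = 38, f = 34, h = 5.
Median ≈ 30 + ((70.5 − 38) / 34) × 5 = 34.7794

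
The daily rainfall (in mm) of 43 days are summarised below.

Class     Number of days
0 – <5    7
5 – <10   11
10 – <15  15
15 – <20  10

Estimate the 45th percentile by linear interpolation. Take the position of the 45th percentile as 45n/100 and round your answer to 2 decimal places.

Cumulative frequencies: 7, 18, 33, 43
n = 43; position = 45n/100 = 19.35.
This falls in the class 10 – <15: L = 10, F = 18, f = 15, h = 5.
45th percentile ≈ 10 + ((19.35 − 18) / 15) × 5 = 10.4500

10.45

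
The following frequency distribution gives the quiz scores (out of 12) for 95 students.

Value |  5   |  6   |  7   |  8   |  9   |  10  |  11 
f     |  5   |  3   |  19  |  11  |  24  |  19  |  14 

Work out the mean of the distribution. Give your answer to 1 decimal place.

Values: 5, 6, 7, 8, 9, 10, 11
Σfx = 5×5 + 3×6 + 19×7 + 11×8 + 24×9 + 19×10 + 14×11 = 824
n = Σf = 95
Mean = 824 / 95 = 8.6737

8.7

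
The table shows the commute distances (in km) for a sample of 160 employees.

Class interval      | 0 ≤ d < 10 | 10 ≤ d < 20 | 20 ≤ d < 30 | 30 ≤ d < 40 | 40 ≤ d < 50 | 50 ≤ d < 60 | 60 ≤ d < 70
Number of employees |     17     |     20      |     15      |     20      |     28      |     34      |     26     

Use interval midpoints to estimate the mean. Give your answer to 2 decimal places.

Midpoints: 5, 15, 25, 35, 45, 55, 65
Σfm = 17×5 + 20×15 + 15×25 + 20×35 + 28×45 + 34×55 + 26×65 = 6280
n = Σf = 160
Mean = 6280 / 160 = 39.2500

39.25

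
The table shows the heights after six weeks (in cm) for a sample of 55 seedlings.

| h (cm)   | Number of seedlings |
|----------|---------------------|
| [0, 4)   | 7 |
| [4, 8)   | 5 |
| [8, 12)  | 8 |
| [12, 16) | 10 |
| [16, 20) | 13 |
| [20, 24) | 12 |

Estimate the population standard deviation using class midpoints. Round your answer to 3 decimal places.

6.648

Midpoints: 2, 6, 10, 14, 18, 22
n = 55, Σfm = 762, mean = 13.8545
Σfm² = 12988
Σf(m − x̄)² = Σfm² − (Σfm)²/n = 12988 − 762²/55 = 2430.8364
Population variance = 2430.8364 / 55 = 44.1970
Standard deviation = √44.1970 = 6.6481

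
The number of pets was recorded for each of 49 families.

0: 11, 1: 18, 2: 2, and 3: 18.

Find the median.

Cumulative frequencies: 11, 29, 31, 49
n = 49, so the median is the value in position (n+1)/2 = 25.
Position 25 falls at value 1.

1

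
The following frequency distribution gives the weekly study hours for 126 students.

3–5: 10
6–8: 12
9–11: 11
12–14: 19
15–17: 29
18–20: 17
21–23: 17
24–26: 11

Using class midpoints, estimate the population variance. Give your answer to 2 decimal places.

36.17

Midpoints: 4, 7, 10, 13, 16, 19, 22, 25
n = 126, Σfm = 1917, mean = 15.2143
Σfm² = 33723
Σf(m − x̄)² = Σfm² − (Σfm)²/n = 33723 − 1917²/126 = 4557.2143
Population variance = 4557.2143 / 126 = 36.1684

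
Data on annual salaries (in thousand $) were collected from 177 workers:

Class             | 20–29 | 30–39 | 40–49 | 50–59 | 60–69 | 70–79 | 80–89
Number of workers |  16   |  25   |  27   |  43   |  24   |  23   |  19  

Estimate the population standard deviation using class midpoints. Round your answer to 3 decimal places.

Midpoints: 24.5, 34.5, 44.5, 54.5, 64.5, 74.5, 84.5
n = 177, Σfm = 9666.5, mean = 54.6130
Σfm² = 583714.25
Σf(m − x̄)² = Σfm² − (Σfm)²/n = 583714.25 − 9666.5²/177 = 55797.7401
Population variance = 55797.7401 / 177 = 315.2415
Standard deviation = √315.2415 = 17.7550

17.755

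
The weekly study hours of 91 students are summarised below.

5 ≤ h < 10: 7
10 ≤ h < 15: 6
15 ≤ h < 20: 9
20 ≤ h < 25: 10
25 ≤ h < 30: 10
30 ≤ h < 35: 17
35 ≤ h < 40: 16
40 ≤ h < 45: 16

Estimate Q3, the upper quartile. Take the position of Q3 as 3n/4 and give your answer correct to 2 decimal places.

37.89

Cumulative frequencies: 7, 13, 22, 32, 42, 59, 75, 91
n = 91; position = 3n/4 = 68.25.
This falls in the class 35 ≤ h < 40: L = 35, F = 59, f = 16, h = 5.
Upper quartile ≈ 35 + ((68.25 − 59) / 16) × 5 = 37.8906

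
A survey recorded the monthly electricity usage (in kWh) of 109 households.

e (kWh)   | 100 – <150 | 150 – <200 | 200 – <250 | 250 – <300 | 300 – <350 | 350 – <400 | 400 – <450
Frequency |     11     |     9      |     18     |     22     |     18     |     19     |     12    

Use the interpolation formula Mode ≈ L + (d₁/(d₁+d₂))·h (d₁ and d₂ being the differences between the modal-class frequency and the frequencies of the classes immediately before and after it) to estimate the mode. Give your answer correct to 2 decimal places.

275.00

Modal class: 250 – <300 (highest frequency 22).
d₁ = 22 − 18 = 4, d₂ = 22 − 18 = 4
Mode ≈ 250 + (4/(4+4)) × 50 = 250 + 25.0000 = 275.0000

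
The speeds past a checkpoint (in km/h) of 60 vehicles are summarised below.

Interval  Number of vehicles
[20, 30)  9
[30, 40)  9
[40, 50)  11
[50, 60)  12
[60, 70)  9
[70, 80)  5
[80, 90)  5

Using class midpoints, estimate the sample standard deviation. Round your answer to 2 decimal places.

Midpoints: 25, 35, 45, 55, 65, 75, 85
n = 60, Σfm = 3080, mean = 51.3333
Σfm² = 177500
Σf(m − x̄)² = Σfm² − (Σfm)²/n = 177500 − 3080²/60 = 19393.3333
Sample variance = 19393.3333 / 59 = 328.7006
Standard deviation = √328.7006 = 18.1301

18.13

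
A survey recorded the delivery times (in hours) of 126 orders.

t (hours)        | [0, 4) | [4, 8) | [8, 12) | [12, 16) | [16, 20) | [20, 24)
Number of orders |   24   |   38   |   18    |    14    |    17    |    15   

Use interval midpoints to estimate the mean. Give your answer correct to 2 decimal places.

Midpoints: 2, 6, 10, 14, 18, 22
Σfm = 24×2 + 38×6 + 18×10 + 14×14 + 17×18 + 15×22 = 1288
n = Σf = 126
Mean = 1288 / 126 = 10.2222

10.22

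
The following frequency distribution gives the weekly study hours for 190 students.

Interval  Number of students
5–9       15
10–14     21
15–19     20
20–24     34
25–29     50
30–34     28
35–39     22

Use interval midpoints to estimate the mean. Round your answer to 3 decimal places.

Midpoints: 7, 12, 17, 22, 27, 32, 37
Σfm = 15×7 + 21×12 + 20×17 + 34×22 + 50×27 + 28×32 + 22×37 = 4505
n = Σf = 190
Mean = 4505 / 190 = 23.7105

23.711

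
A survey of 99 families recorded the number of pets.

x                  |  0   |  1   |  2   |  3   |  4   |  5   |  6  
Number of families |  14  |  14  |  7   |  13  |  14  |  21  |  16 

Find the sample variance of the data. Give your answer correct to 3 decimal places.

4.323

Values: 0, 1, 2, 3, 4, 5, 6
n = 99, Σfx = 324, mean = 3.2727
Σfx² = 1484
Σf(x − x̄)² = Σfx² − (Σfx)²/n = 1484 − 324²/99 = 423.6364
Sample variance = 423.6364 / 98 = 4.3228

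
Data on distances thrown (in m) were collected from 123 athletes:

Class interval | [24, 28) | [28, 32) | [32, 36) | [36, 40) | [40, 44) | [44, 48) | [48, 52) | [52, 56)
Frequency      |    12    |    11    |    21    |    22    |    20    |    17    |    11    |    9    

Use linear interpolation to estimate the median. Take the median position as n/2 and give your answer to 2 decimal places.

Cumulative frequencies: 12, 23, 44, 66, 86, 103, 114, 123
n = 123; position = n/2 = 61.5.
This falls in the class [36, 40): L = 36, F = 44, f = 22, h = 4.
Median ≈ 36 + ((61.5 − 44) / 22) × 4 = 39.1818

39.18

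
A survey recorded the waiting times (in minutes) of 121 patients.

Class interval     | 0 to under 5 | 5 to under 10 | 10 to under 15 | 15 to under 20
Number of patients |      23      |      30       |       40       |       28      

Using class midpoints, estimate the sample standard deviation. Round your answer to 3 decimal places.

Midpoints: 2.5, 7.5, 12.5, 17.5
n = 121, Σfm = 1272.5, mean = 10.5165
Σfm² = 16656.25
Σf(m − x̄)² = Σfm² − (Σfm)²/n = 16656.25 − 1272.5²/121 = 3273.9669
Sample variance = 3273.9669 / 120 = 27.2831
Standard deviation = √27.2831 = 5.2233

5.223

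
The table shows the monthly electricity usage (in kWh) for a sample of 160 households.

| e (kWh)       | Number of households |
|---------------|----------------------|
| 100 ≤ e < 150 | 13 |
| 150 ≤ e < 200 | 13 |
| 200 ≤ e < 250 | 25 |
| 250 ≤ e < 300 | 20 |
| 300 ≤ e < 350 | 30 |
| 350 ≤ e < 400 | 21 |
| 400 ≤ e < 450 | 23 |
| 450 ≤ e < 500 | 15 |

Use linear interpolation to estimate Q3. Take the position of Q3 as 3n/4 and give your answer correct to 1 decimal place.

395.2

Cumulative frequencies: 13, 26, 51, 71, 101, 122, 145, 160
n = 160; position = 3n/4 = 120.
This falls in the class 350 ≤ e < 400: L = 350, F = 101, f = 21, h = 50.
Upper quartile ≈ 350 + ((120 − 101) / 21) × 50 = 395.2381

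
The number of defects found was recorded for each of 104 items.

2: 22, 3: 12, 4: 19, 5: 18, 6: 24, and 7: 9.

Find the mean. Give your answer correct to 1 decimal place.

Values: 2, 3, 4, 5, 6, 7
Σfx = 22×2 + 12×3 + 19×4 + 18×5 + 24×6 + 9×7 = 453
n = Σf = 104
Mean = 453 / 104 = 4.3558

4.4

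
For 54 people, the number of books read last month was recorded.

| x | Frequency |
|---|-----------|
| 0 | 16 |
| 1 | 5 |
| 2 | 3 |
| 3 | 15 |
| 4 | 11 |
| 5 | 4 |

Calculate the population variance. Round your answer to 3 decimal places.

Values: 0, 1, 2, 3, 4, 5
n = 54, Σfx = 120, mean = 2.2222
Σfx² = 428
Σf(x − x̄)² = Σfx² − (Σfx)²/n = 428 − 120²/54 = 161.3333
Population variance = 161.3333 / 54 = 2.9877

2.988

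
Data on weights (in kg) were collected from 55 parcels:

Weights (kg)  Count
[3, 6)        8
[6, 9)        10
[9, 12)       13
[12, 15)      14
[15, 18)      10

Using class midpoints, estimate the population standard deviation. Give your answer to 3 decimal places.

Midpoints: 4.5, 7.5, 10.5, 13.5, 16.5
n = 55, Σfm = 601.5, mean = 10.9364
Σfm² = 7431.75
Σf(m − x̄)² = Σfm² − (Σfm)²/n = 7431.75 − 601.5²/55 = 853.5273
Population variance = 853.5273 / 55 = 15.5187
Standard deviation = √15.5187 = 3.9394

3.939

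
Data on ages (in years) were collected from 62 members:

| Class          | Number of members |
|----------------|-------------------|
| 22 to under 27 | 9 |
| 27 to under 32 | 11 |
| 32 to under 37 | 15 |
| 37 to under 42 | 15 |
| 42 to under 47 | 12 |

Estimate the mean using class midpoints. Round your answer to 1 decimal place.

35.3

Midpoints: 24.5, 29.5, 34.5, 39.5, 44.5
Σfm = 9×24.5 + 11×29.5 + 15×34.5 + 15×39.5 + 12×44.5 = 2189
n = Σf = 62
Mean = 2189 / 62 = 35.3065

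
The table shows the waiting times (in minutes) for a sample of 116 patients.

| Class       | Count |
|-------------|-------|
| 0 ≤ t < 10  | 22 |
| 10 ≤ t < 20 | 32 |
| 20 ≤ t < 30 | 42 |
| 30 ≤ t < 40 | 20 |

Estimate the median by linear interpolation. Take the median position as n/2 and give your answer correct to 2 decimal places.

20.95

Cumulative frequencies: 22, 54, 96, 116
n = 116; position = n/2 = 58.
This falls in the class 20 ≤ t < 30: L = 20, F = 54, f = 42, h = 10.
Median ≈ 20 + ((58 − 54) / 42) × 10 = 20.9524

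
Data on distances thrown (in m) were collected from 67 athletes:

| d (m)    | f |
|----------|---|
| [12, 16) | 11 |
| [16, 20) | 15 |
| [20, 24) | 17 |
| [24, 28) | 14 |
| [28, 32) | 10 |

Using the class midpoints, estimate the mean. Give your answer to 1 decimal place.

21.8

Midpoints: 14, 18, 22, 26, 30
Σfm = 11×14 + 15×18 + 17×22 + 14×26 + 10×30 = 1462
n = Σf = 67
Mean = 1462 / 67 = 21.8209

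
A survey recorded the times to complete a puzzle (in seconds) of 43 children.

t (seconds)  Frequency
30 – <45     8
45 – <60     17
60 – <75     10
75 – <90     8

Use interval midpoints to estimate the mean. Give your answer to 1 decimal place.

58.8

Midpoints: 37.5, 52.5, 67.5, 82.5
Σfm = 8×37.5 + 17×52.5 + 10×67.5 + 8×82.5 = 2527.5
n = Σf = 43
Mean = 2527.5 / 43 = 58.7791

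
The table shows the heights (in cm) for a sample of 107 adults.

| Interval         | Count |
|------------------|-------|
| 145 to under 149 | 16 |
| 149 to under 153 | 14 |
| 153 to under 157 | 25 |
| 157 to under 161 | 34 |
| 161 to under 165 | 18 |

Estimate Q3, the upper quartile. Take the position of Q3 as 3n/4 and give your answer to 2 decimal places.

159.97

Cumulative frequencies: 16, 30, 55, 89, 107
n = 107; position = 3n/4 = 80.25.
This falls in the class 157 to under 161: L = 157, F = 55, f = 34, h = 4.
Upper quartile ≈ 157 + ((80.25 − 55) / 34) × 4 = 159.9706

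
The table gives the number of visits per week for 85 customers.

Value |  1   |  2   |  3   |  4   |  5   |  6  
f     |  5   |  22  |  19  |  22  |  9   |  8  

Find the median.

3

Cumulative frequencies: 5, 27, 46, 68, 77, 85
n = 85, so the median is the value in position (n+1)/2 = 43.
Position 43 falls at value 3.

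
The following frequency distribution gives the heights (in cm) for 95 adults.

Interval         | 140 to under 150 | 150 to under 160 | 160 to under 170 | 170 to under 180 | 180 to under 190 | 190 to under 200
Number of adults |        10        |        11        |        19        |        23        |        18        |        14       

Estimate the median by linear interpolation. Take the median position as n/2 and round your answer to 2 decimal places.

173.26

Cumulative frequencies: 10, 21, 40, 63, 81, 95
n = 95; position = n/2 = 47.5.
This falls in the class 170 to under 180: L = 170, F = 40, f = 23, h = 10.
Median ≈ 170 + ((47.5 − 40) / 23) × 10 = 173.2609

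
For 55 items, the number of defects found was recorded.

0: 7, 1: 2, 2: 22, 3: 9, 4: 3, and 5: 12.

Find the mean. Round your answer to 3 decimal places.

2.636

Values: 0, 1, 2, 3, 4, 5
Σfx = 7×0 + 2×1 + 22×2 + 9×3 + 3×4 + 12×5 = 145
n = Σf = 55
Mean = 145 / 55 = 2.6364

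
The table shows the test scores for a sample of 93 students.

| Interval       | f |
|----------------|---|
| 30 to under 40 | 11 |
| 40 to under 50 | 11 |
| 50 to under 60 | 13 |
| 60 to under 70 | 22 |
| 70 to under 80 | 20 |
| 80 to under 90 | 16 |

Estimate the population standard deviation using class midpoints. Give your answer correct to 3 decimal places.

15.972

Midpoints: 35, 45, 55, 65, 75, 85
n = 93, Σfm = 5885, mean = 63.2796
Σfm² = 396125
Σf(m − x̄)² = Σfm² − (Σfm)²/n = 396125 − 5885²/93 = 23724.7312
Population variance = 23724.7312 / 93 = 255.1046
Standard deviation = √255.1046 = 15.9720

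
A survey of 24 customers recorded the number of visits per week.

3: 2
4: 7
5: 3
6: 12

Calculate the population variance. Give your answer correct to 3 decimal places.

1.123

Values: 3, 4, 5, 6
n = 24, Σfx = 121, mean = 5.0417
Σfx² = 637
Σf(x − x̄)² = Σfx² − (Σfx)²/n = 637 − 121²/24 = 26.9583
Population variance = 26.9583 / 24 = 1.1233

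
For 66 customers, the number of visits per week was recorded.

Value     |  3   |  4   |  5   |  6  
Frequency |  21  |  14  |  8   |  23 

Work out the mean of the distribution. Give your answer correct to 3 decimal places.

Values: 3, 4, 5, 6
Σfx = 21×3 + 14×4 + 8×5 + 23×6 = 297
n = Σf = 66
Mean = 297 / 66 = 4.5000

4.500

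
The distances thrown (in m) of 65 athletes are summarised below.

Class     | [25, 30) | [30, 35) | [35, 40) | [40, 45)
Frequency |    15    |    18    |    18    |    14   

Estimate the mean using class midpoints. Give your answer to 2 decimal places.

34.88

Midpoints: 27.5, 32.5, 37.5, 42.5
Σfm = 15×27.5 + 18×32.5 + 18×37.5 + 14×42.5 = 2267.5
n = Σf = 65
Mean = 2267.5 / 65 = 34.8846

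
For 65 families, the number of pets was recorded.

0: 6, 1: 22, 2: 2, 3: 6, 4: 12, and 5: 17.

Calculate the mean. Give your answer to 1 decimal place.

Values: 0, 1, 2, 3, 4, 5
Σfx = 6×0 + 22×1 + 2×2 + 6×3 + 12×4 + 17×5 = 177
n = Σf = 65
Mean = 177 / 65 = 2.7231

2.7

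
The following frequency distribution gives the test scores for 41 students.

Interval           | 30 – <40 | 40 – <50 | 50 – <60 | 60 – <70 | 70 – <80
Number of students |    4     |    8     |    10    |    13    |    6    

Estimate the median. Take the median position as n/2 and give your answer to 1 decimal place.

58.5

Cumulative frequencies: 4, 12, 22, 35, 41
n = 41; position = n/2 = 20.5.
This falls in the class 50 – <60: L = 50, F = 12, f = 10, h = 10.
Median ≈ 50 + ((20.5 − 12) / 10) × 10 = 58.5000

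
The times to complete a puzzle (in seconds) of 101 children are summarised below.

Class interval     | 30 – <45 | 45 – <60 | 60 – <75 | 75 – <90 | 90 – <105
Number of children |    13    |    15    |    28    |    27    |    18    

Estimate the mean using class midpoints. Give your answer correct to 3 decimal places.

70.767

Midpoints: 37.5, 52.5, 67.5, 82.5, 97.5
Σfm = 13×37.5 + 15×52.5 + 28×67.5 + 27×82.5 + 18×97.5 = 7147.5
n = Σf = 101
Mean = 7147.5 / 101 = 70.7673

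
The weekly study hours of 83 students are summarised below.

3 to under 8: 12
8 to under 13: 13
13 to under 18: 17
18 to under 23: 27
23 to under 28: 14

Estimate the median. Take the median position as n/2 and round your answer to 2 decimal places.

17.85

Cumulative frequencies: 12, 25, 42, 69, 83
n = 83; position = n/2 = 41.5.
This falls in the class 13 to under 18: L = 13, F = 25, f = 17, h = 5.
Median ≈ 13 + ((41.5 − 25) / 17) × 5 = 17.8529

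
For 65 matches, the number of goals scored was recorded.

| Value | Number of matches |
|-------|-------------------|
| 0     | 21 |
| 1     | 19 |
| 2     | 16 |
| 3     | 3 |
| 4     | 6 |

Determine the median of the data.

1

Cumulative frequencies: 21, 40, 56, 59, 65
n = 65, so the median is the value in position (n+1)/2 = 33.
Position 33 falls at value 1.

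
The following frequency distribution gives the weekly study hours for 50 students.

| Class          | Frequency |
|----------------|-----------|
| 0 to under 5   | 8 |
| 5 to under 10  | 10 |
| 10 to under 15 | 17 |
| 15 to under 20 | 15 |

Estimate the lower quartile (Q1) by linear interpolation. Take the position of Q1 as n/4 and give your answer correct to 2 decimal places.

7.25

Cumulative frequencies: 8, 18, 35, 50
n = 50; position = n/4 = 12.5.
This falls in the class 5 to under 10: L = 5, F = 8, f = 10, h = 5.
Lower quartile ≈ 5 + ((12.5 − 8) / 10) × 5 = 7.2500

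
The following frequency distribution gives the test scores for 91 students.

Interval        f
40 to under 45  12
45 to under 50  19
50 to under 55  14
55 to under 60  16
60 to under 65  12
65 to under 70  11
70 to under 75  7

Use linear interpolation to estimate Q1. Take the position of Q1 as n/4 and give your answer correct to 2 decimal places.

Cumulative frequencies: 12, 31, 45, 61, 73, 84, 91
n = 91; position = n/4 = 22.75.
This falls in the class 45 to under 50: L = 45, F = 12, f = 19, h = 5.
Lower quartile ≈ 45 + ((22.75 − 12) / 19) × 5 = 47.8289

47.83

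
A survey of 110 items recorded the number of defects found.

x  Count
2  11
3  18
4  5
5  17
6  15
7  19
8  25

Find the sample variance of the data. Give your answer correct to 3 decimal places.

4.271

Values: 2, 3, 4, 5, 6, 7, 8
n = 110, Σfx = 604, mean = 5.4909
Σfx² = 3782
Σf(x − x̄)² = Σfx² − (Σfx)²/n = 3782 − 604²/110 = 465.4909
Sample variance = 465.4909 / 109 = 4.2706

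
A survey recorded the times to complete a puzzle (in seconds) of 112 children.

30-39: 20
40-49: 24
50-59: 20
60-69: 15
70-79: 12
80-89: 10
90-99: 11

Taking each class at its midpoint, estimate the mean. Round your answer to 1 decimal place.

58.9

Midpoints: 34.5, 44.5, 54.5, 64.5, 74.5, 84.5, 94.5
Σfm = 20×34.5 + 24×44.5 + 20×54.5 + 15×64.5 + 12×74.5 + 10×84.5 + 11×94.5 = 6594
n = Σf = 112
Mean = 6594 / 112 = 58.8750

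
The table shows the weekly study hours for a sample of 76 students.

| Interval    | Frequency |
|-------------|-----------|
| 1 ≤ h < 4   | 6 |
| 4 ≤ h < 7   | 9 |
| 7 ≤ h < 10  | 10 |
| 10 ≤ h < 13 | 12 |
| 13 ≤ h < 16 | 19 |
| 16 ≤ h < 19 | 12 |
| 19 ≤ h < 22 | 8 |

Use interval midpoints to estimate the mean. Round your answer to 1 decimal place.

Midpoints: 2.5, 5.5, 8.5, 11.5, 14.5, 17.5, 20.5
Σfm = 6×2.5 + 9×5.5 + 10×8.5 + 12×11.5 + 19×14.5 + 12×17.5 + 8×20.5 = 937
n = Σf = 76
Mean = 937 / 76 = 12.3289

12.3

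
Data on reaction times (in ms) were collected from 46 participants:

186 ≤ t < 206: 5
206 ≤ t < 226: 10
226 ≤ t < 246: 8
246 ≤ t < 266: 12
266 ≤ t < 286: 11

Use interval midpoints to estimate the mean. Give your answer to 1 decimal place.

Midpoints: 196, 216, 236, 256, 276
Σfm = 5×196 + 10×216 + 8×236 + 12×256 + 11×276 = 11136
n = Σf = 46
Mean = 11136 / 46 = 242.0870

242.1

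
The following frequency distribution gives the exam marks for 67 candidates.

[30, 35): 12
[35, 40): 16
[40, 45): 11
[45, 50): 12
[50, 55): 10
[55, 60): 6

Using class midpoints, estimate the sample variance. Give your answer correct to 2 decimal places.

63.83

Midpoints: 32.5, 37.5, 42.5, 47.5, 52.5, 57.5
n = 67, Σfm = 2897.5, mean = 43.2463
Σfm² = 129518.75
Σf(m − x̄)² = Σfm² − (Σfm)²/n = 129518.75 − 2897.5²/67 = 4212.6866
Sample variance = 4212.6866 / 66 = 63.8286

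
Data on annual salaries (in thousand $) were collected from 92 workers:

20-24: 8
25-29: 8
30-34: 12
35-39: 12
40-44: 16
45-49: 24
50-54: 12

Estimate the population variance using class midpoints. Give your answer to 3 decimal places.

Midpoints: 22, 27, 32, 37, 42, 47, 52
n = 92, Σfm = 3644, mean = 39.6087
Σfm² = 152108
Σf(m − x̄)² = Σfm² − (Σfm)²/n = 152108 − 3644²/92 = 7773.9130
Population variance = 7773.9130 / 92 = 84.4991

84.499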